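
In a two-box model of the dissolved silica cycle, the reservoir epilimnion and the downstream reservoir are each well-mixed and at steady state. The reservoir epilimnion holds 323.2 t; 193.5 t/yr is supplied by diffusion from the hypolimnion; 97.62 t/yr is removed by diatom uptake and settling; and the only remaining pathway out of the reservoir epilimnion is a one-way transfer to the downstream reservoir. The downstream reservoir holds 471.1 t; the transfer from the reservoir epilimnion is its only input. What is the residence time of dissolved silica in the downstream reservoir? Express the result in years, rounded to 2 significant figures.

4.9 yr

Balance the reservoir epilimnion: ΣF_in = 193.50 t/yr.
Transfer to the downstream reservoir = ΣF_in − (97.62) = 95.880 t/yr.
At steady state the output of the downstream reservoir equals its input, 95.880 t/yr.
τ = M / F = 471.1 / 95.880 = 4.913 yr.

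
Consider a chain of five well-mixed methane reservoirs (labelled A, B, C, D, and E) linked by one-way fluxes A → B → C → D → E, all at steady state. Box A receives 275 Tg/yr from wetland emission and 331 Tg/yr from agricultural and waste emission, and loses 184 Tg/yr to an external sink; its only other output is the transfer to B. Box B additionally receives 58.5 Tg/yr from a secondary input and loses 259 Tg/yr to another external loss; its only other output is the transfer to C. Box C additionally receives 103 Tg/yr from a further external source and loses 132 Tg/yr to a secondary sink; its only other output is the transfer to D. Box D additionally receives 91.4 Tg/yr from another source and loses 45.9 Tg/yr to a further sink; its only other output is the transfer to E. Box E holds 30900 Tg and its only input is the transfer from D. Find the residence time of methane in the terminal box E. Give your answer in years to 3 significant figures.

130 yr

Box A: F(A→B) = (275 + 331) − 184 = 422.00 Tg/yr.
Box B: F(B→C) = (422.00 + 58.5) − 259 = 221.50 Tg/yr.
Box C: F(C→D) = (221.50 + 103) − 132 = 192.50 Tg/yr.
Box D: F(D→E) = (192.50 + 91.4) − 45.9 = 238.00 Tg/yr.
Box E throughput = its input = 238.00 Tg/yr; τ = 30900 / 238.00 = 129.8 yr.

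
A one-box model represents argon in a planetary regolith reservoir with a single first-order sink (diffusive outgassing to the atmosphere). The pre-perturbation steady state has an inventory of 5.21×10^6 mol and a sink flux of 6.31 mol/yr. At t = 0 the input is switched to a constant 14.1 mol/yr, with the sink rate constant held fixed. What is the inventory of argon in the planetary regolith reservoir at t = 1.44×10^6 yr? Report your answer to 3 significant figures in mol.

1.05×10^7 mol

Residence time τ = M₀/F₀ = 825700 yr. The eventual steady state is M_∞ = M₀·(F₁/F₀) = 5.21×10^6 × 14.1/6.31 = 1.1642×10^7 mol.
The anomaly ΔM(t) = M(t) − M_∞ decays as ΔM₀·e^(−t/τ) with ΔM₀ = 5.21×10^6 − 1.1642×10^7 = −6.432×10^6 mol.
At t = 1.44×10^6 yr, e^(−t/τ) = e^(−1.744) = 0.1748, so ΔM = −1.124×10^6 mol and M = 1.1642×10^7 − 1.124×10^6 = 1.0518×10^7 mol.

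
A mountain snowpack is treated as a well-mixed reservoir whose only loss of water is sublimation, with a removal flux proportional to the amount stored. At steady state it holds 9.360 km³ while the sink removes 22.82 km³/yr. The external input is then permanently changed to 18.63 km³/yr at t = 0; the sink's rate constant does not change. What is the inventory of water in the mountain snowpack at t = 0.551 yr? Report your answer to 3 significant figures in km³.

τ = M₀/F₀ = 9.360/22.82 = 0.4102 yr; rate constant k = 1/τ.
New steady state M_∞ = F₁/k = F₁·τ = 18.63 × 0.4102 = 7.6414 km³.
M(t) = M_∞ + (M₀ − M_∞)·e^(−t/τ); t/τ = 0.551/0.4102 = 1.343, so e^(−t/τ) = 0.2610.
M(t) = 7.6414 + 1.719 × 0.2610 = 8.0899 km³.

8.09 km³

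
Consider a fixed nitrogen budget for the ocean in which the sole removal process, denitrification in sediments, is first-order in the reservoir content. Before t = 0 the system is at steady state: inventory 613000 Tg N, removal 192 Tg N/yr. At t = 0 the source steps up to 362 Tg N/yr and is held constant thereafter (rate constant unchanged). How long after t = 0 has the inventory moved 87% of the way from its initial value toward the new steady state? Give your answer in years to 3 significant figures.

6510 yr

τ = M₀/F₀ = 613000/192 = 3193 yr.
The remaining gap fraction is e^(−t/τ); 87% covered ⇒ e^(−t/τ) = 0.130.
t = −τ ln(0.130) = 3193 × 2.040 = 6514 yr.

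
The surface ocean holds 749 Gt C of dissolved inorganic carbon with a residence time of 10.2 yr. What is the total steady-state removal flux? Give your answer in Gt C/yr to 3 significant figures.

73.4 Gt C/yr

F = M / τ = 749 / 10.2 = 73.43 Gt C/yr.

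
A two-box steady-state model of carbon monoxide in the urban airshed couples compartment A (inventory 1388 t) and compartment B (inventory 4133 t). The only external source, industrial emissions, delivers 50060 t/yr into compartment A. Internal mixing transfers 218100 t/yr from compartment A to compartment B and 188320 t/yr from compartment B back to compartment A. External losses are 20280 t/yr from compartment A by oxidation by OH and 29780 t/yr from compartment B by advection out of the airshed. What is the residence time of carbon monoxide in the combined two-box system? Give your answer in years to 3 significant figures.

Treat the two boxes together as one reservoir: the mixing fluxes between them are internal recycling, so τ = ΣM / Σ(external losses).
M_total = 1388 + 4133 = 5521.0 t.
ΣF_external_out = 20280 + 29780 = 50060 t/yr.
τ = M_total / ΣF_ext = 5521.0 / 50060 = 0.1103 yr.

0.110 yr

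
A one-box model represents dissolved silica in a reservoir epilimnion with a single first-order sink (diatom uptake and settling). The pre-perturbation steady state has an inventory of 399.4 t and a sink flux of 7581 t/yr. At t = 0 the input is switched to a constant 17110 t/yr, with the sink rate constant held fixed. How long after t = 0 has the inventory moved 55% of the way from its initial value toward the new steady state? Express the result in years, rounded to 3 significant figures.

τ = M₀/F₀ = 399.4/7581 = 0.05268 yr.
The remaining gap fraction is e^(−t/τ); 55% covered ⇒ e^(−t/τ) = 0.450.
t = −τ ln(0.450) = 0.05268 × 0.7985 = 0.04207 yr.

0.0421 yr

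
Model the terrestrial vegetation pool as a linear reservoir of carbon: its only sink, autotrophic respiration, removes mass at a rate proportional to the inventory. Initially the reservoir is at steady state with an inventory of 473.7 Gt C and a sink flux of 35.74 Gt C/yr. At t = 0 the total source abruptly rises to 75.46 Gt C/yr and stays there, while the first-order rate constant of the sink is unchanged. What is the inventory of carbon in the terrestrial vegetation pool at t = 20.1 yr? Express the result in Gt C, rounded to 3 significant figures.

885 Gt C

The sink rate constant is k = F₀/M₀ = 35.74/473.7 = 0.07545 yr⁻¹.
Solving dM/dt = F₁ − kM with M(0) = M₀ gives M(t) = F₁/k + (M₀ − F₁/k)·e^(−kt).
F₁/k = 75.46/0.07545 = 1000.2 Gt C; kt = 0.07545 × 20.1 = 1.517, e^(−kt) = 0.2195.
M(20.1) = 1000.2 + (473.7 − 1000.2) × 0.2195 = 1000.2 − 115.5 = 884.61 Gt C.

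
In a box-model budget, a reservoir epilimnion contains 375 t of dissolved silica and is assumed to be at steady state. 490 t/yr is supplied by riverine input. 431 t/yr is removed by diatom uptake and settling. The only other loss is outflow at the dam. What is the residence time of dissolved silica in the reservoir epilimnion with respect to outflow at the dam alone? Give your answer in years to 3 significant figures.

6.36 yr

At steady state ΣF_in = ΣF_out.
ΣF_in = 490.00 t/yr.
Outflow at the dam flux = ΣF_in − (431) = 490.00 − 431.0 = 59.00 t/yr.
τ = M / F = 375 / 59.00 = 6.356 yr.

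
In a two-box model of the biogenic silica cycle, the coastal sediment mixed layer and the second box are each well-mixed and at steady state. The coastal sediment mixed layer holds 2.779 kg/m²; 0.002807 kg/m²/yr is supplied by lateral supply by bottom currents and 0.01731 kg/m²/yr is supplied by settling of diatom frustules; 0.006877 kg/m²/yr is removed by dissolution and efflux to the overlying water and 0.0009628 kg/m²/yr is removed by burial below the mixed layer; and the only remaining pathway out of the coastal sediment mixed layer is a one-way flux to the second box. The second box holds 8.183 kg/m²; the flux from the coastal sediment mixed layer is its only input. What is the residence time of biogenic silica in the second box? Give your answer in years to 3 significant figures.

Balance the coastal sediment mixed layer: ΣF_in = 0.002807 + 0.01731 = 0.020117 kg/m²/yr.
Flux to the second box = ΣF_in − (0.006877 + 0.0009628) = 0.012277 kg/m²/yr.
At steady state the output of the second box equals its input, 0.012277 kg/m²/yr.
τ = M / F = 8.183 / 0.012277 = 666.5 yr.

667 yr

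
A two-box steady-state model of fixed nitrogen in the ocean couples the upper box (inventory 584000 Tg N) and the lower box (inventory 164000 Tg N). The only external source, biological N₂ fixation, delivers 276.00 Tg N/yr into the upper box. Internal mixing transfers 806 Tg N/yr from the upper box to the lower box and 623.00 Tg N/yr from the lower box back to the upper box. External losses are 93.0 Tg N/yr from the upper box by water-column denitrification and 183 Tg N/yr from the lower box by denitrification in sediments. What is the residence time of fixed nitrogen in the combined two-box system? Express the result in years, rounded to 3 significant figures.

For the system as a whole, the A↔B exchange is internal and contributes nothing to the throughput; only the external sinks remove mass.
M_total = 584000 + 164000 = 748000 Tg N.
ΣF_external_out = 93.0 + 183 = 276.00 Tg N/yr.
τ = M_total / ΣF_ext = 748000 / 276.00 = 2710 yr.

2710 yr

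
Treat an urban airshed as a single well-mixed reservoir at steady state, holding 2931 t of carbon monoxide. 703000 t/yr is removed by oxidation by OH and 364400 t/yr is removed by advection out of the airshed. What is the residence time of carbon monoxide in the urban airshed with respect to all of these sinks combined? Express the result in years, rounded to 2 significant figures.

0.0027 yr

Total removal flux = 703000 + 364400 = 1.0674×10^6 t/yr.
τ = M / ΣF_out = 2931 / 1.0674×10^6 = 0.002746 yr.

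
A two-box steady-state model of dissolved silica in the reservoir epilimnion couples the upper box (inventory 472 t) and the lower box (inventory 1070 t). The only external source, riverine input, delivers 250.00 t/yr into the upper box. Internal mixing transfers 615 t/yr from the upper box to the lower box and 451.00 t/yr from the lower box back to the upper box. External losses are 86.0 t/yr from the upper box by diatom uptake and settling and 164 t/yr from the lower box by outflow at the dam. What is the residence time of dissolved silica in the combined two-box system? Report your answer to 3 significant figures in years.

For the system as a whole, the A↔B exchange is internal and contributes nothing to the throughput; only the external sinks remove mass.
M_total = 472 + 1070 = 1542.0 t.
ΣF_external_out = 86.0 + 164 = 250.00 t/yr.
τ = M_total / ΣF_ext = 1542.0 / 250.00 = 6.168 yr.

6.17 yr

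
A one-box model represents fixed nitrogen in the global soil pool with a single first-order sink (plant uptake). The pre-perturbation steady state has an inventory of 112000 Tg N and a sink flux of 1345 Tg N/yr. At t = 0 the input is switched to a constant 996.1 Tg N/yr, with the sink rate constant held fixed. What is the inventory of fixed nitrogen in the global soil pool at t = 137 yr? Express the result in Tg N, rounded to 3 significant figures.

88600 Tg N

Residence time τ = M₀/F₀ = 83.27 yr. The eventual steady state is M_∞ = M₀·(F₁/F₀) = 112000 × 996.1/1345 = 82947 Tg N.
The anomaly ΔM(t) = M(t) − M_∞ decays as ΔM₀·e^(−t/τ) with ΔM₀ = 112000 − 82947 = 29050 Tg N.
At t = 137 yr, e^(−t/τ) = e^(−1.645) = 0.1930, so ΔM = 5606 Tg N and M = 82947 + 5606 = 88553 Tg N.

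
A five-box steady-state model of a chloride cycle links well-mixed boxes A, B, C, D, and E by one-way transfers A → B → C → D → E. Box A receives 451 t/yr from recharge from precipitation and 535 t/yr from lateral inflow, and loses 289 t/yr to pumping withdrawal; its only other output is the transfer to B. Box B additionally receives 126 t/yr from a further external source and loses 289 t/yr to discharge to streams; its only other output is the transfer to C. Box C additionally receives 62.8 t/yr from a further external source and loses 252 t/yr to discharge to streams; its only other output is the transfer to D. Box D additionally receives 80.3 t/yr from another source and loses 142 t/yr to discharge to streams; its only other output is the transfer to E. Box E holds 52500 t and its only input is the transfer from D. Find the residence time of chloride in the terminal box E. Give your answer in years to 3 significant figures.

Box A: F(A→B) = (451 + 535) − 289 = 697.00 t/yr.
Box B: F(B→C) = (697.00 + 126) − 289 = 534.00 t/yr.
Box C: F(C→D) = (534.00 + 62.8) − 252 = 344.80 t/yr.
Box D: F(D→E) = (344.80 + 80.3) − 142 = 283.10 t/yr.
Box E throughput = its input = 283.10 t/yr; τ = 52500 / 283.10 = 185.4 yr.

185 yr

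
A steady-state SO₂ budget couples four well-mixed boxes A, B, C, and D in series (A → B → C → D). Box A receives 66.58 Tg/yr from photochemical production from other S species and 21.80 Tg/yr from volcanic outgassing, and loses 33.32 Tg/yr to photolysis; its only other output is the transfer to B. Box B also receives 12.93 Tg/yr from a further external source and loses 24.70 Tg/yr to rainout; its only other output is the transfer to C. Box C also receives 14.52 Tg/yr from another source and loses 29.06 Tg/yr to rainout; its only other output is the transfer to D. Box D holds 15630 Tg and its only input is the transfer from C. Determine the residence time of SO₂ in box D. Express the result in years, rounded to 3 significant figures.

Box A: F(A→B) = (66.58 + 21.80) − 33.32 = 55.060 Tg/yr.
Box B: F(B→C) = (55.060 + 12.93) − 24.70 = 43.290 Tg/yr.
Box C: F(C→D) = (43.290 + 14.52) − 29.06 = 28.750 Tg/yr.
Box D throughput = its input = 28.750 Tg/yr; τ = 15630 / 28.750 = 543.7 yr.

544 yr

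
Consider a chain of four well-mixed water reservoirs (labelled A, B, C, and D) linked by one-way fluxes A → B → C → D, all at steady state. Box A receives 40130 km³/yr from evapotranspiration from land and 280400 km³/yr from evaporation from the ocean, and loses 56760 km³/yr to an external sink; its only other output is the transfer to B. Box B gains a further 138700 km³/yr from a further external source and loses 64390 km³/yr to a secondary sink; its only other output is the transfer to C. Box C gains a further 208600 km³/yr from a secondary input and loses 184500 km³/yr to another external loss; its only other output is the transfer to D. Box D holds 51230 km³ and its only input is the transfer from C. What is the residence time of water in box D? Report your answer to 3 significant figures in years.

Box A: F(A→B) = (40130 + 280400) − 56760 = 263770 km³/yr.
Box B: F(B→C) = (263770 + 138700) − 64390 = 338080 km³/yr.
Box C: F(C→D) = (338080 + 208600) − 184500 = 362180 km³/yr.
Box D throughput = its input = 362180 km³/yr; τ = 51230 / 362180 = 0.1414 yr.

0.141 yr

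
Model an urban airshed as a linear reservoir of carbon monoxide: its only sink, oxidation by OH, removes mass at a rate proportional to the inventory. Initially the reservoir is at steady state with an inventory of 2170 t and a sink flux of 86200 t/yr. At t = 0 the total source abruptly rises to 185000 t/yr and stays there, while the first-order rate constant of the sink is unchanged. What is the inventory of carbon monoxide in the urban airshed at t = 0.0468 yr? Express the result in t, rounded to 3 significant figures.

4270 t

τ = M₀/F₀ = 2170/86200 = 0.02517 yr; rate constant k = 1/τ.
New steady state M_∞ = F₁/k = F₁·τ = 185000 × 0.02517 = 4657.2 t.
M(t) = M_∞ + (M₀ − M_∞)·e^(−t/τ); t/τ = 0.0468/0.02517 = 1.859, so e^(−t/τ) = 0.1558.
M(t) = 4657.2 − 2487 × 0.1558 = 4269.6 t.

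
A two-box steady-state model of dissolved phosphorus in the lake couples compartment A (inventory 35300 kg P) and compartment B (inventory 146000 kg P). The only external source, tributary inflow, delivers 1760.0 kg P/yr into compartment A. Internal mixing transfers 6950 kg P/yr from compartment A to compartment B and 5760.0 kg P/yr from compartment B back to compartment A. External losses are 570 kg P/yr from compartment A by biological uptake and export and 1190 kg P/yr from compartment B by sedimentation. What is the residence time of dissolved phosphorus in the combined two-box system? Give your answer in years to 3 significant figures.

For the system as a whole, the A↔B exchange is internal and contributes nothing to the throughput; only the external sinks remove mass.
M_total = 35300 + 146000 = 181300 kg P.
ΣF_external_out = 570 + 1190 = 1760.0 kg P/yr.
τ = M_total / ΣF_ext = 181300 / 1760.0 = 103.0 yr.

103 yr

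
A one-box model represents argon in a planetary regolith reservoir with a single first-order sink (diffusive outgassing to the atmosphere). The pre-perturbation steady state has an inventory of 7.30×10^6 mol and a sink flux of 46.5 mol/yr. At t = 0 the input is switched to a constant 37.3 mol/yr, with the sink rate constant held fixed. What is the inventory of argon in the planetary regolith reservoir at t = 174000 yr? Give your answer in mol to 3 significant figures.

6.33×10^6 mol

τ = M₀/F₀ = 7.30×10^6/46.5 = 157000 yr; rate constant k = 1/τ.
New steady state M_∞ = F₁/k = F₁·τ = 37.3 × 157000 = 5.8557×10^6 mol.
M(t) = M_∞ + (M₀ − M_∞)·e^(−t/τ); t/τ = 174000/157000 = 1.108, so e^(−t/τ) = 0.3301.
M(t) = 5.8557×10^6 + 1.444×10^6 × 0.3301 = 6.3325×10^6 mol.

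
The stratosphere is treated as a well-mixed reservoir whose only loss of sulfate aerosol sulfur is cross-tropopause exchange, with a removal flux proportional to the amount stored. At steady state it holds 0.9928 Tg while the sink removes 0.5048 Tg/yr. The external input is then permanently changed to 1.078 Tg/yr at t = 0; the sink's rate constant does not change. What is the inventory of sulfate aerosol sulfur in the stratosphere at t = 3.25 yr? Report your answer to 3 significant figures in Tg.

Residence time τ = M₀/F₀ = 1.967 yr. The eventual steady state is M_∞ = M₀·(F₁/F₀) = 0.9928 × 1.078/0.5048 = 2.1201 Tg.
The anomaly ΔM(t) = M(t) − M_∞ decays as ΔM₀·e^(−t/τ) with ΔM₀ = 0.9928 − 2.1201 = −1.127 Tg.
At t = 3.25 yr, e^(−t/τ) = e^(−1.652) = 0.1916, so ΔM = −0.2160 Tg and M = 2.1201 − 0.2160 = 1.9042 Tg.

1.90 Tg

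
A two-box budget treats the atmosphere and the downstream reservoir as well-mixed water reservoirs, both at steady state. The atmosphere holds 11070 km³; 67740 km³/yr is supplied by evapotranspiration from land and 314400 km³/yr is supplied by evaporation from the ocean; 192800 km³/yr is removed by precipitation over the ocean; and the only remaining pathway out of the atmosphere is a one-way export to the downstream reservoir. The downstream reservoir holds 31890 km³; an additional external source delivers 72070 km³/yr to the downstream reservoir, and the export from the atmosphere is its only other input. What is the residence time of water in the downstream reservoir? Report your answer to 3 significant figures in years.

0.122 yr

Balance the atmosphere: ΣF_in = 67740 + 314400 = 382140 km³/yr.
Export to the downstream reservoir = ΣF_in − (192800) = 189340 km³/yr.
Total input to the downstream reservoir = 189340 + 72070 = 261410 km³/yr; at steady state this equals its total output.
τ = M / F = 31890 / 261410 = 0.1220 yr.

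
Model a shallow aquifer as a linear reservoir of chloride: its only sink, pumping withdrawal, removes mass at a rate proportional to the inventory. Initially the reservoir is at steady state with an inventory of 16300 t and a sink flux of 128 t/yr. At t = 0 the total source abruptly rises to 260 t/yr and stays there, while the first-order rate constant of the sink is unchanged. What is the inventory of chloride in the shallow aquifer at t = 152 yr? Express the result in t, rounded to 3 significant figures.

28000 t

τ = M₀/F₀ = 16300/128 = 127.3 yr; rate constant k = 1/τ.
New steady state M_∞ = F₁/k = F₁·τ = 260 × 127.3 = 33109 t.
M(t) = M_∞ + (M₀ − M_∞)·e^(−t/τ); t/τ = 152/127.3 = 1.194, so e^(−t/τ) = 0.3031.
M(t) = 33109 − 16810 × 0.3031 = 28014 t.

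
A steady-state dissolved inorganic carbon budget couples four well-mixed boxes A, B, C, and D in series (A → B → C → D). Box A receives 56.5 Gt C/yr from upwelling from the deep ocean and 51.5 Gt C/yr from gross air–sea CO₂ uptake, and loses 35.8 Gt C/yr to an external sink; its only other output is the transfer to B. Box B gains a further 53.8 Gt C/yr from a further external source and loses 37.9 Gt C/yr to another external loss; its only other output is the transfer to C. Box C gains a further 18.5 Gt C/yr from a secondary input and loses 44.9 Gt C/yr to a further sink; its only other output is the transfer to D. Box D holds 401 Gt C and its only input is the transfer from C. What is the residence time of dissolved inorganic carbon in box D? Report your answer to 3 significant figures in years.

6.50 yr

Box A: F(A→B) = (56.5 + 51.5) − 35.8 = 72.200 Gt C/yr.
Box B: F(B→C) = (72.200 + 53.8) − 37.9 = 88.100 Gt C/yr.
Box C: F(C→D) = (88.100 + 18.5) − 44.9 = 61.700 Gt C/yr.
Box D throughput = its input = 61.700 Gt C/yr; τ = 401 / 61.700 = 6.499 yr.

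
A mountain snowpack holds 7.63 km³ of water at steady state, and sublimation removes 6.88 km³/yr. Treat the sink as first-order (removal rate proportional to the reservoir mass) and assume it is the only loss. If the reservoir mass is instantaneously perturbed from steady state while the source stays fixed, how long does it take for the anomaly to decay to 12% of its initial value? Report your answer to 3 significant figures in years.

For a linear reservoir the anomaly decays as exp(−t/τ) with τ = M/F = 7.63/6.88 = 1.109 yr.
exp(−t/τ) = 0.12 ⇒ t = −τ ln(0.12) = 1.109 × 2.120 = 2.351 yr.

2.35 yr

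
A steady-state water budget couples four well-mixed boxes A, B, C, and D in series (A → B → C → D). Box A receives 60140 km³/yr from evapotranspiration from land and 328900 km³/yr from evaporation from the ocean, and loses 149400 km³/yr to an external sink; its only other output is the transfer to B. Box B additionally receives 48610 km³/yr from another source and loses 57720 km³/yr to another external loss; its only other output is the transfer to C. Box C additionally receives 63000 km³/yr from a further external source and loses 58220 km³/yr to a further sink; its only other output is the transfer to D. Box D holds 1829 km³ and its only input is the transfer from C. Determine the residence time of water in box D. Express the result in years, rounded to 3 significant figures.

Box A: F(A→B) = (60140 + 328900) − 149400 = 239640 km³/yr.
Box B: F(B→C) = (239640 + 48610) − 57720 = 230530 km³/yr.
Box C: F(C→D) = (230530 + 63000) − 58220 = 235310 km³/yr.
Box D throughput = its input = 235310 km³/yr; τ = 1829 / 235310 = 0.007773 yr.

0.00777 yr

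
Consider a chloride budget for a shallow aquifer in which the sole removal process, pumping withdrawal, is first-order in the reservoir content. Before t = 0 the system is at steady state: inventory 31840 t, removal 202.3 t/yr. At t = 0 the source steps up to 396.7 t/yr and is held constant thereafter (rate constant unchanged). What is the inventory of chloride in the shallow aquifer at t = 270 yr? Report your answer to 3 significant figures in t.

56900 t

Residence time τ = M₀/F₀ = 157.4 yr. The eventual steady state is M_∞ = M₀·(F₁/F₀) = 31840 × 396.7/202.3 = 62437 t.
The anomaly ΔM(t) = M(t) − M_∞ decays as ΔM₀·e^(−t/τ) with ΔM₀ = 31840 − 62437 = −30600 t.
At t = 270 yr, e^(−t/τ) = e^(−1.715) = 0.1799, so ΔM = −5504 t and M = 62437 − 5504 = 56933 t.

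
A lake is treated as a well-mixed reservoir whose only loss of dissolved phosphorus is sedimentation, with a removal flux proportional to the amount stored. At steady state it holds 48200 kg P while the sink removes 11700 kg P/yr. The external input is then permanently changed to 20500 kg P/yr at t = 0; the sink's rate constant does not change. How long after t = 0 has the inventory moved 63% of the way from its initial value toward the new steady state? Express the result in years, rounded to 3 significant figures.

4.10 yr

τ = M₀/F₀ = 48200/11700 = 4.120 yr.
The remaining gap fraction is e^(−t/τ); 63% covered ⇒ e^(−t/τ) = 0.370.
t = −τ ln(0.370) = 4.120 × 0.9943 = 4.096 yr.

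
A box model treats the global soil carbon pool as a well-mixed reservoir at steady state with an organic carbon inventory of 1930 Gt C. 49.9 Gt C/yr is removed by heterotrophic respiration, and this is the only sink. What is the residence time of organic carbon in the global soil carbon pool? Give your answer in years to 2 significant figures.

τ = M / F = 1930 / 49.9 = 38.68 yr.

39 yr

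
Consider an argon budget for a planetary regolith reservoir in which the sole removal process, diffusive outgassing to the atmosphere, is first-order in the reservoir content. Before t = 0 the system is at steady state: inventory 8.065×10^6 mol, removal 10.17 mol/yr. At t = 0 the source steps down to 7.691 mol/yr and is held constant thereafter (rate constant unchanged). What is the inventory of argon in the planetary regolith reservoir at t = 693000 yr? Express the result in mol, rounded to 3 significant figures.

6.92×10^6 mol

Residence time τ = M₀/F₀ = 793000 yr. The eventual steady state is M_∞ = M₀·(F₁/F₀) = 8.065×10^6 × 7.691/10.17 = 6.0991×10^6 mol.
The anomaly ΔM(t) = M(t) − M_∞ decays as ΔM₀·e^(−t/τ) with ΔM₀ = 8.065×10^6 − 6.0991×10^6 = 1.966×10^6 mol.
At t = 693000 yr, e^(−t/τ) = e^(−0.8739) = 0.4173, so ΔM = 820400 mol and M = 6.0991×10^6 + 820400 = 6.9195×10^6 mol.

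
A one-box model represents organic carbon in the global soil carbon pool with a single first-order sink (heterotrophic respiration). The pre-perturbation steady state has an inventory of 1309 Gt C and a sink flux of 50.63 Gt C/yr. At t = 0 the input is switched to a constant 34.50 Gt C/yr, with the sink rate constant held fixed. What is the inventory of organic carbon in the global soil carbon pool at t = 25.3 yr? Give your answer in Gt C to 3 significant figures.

1050 Gt C

The sink rate constant is k = F₀/M₀ = 50.63/1309 = 0.03868 yr⁻¹.
Solving dM/dt = F₁ − kM with M(0) = M₀ gives M(t) = F₁/k + (M₀ − F₁/k)·e^(−kt).
F₁/k = 34.50/0.03868 = 891.97 Gt C; kt = 0.03868 × 25.3 = 0.9786, e^(−kt) = 0.3759.
M(25.3) = 891.97 + (1309 − 891.97) × 0.3759 = 891.97 + 156.7 = 1048.7 Gt C.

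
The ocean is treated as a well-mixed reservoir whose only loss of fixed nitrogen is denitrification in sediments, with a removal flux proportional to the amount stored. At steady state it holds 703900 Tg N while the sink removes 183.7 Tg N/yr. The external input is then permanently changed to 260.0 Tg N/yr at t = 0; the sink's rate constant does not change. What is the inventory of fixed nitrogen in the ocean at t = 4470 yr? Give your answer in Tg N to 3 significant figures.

The sink rate constant is k = F₀/M₀ = 183.7/703900 = 0.0002610 yr⁻¹.
Solving dM/dt = F₁ − kM with M(0) = M₀ gives M(t) = F₁/k + (M₀ − F₁/k)·e^(−kt).
F₁/k = 260.0/0.0002610 = 996270 Tg N; kt = 0.0002610 × 4470 = 1.167, e^(−kt) = 0.3114.
M(4470) = 996270 + (703900 − 996270) × 0.3114 = 996270 − 91050 = 905210 Tg N.

905000 Tg N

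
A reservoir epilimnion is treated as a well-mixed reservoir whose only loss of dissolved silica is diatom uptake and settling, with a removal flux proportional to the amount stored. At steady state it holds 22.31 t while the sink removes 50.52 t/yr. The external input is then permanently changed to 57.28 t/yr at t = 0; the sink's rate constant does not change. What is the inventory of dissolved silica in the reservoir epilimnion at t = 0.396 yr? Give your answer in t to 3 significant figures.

24.1 t

Residence time τ = M₀/F₀ = 0.4416 yr. The eventual steady state is M_∞ = M₀·(F₁/F₀) = 22.31 × 57.28/50.52 = 25.295 t.
The anomaly ΔM(t) = M(t) − M_∞ decays as ΔM₀·e^(−t/τ) with ΔM₀ = 22.31 − 25.295 = −2.985 t.
At t = 0.396 yr, e^(−t/τ) = e^(−0.8967) = 0.4079, so ΔM = −1.218 t and M = 25.295 − 1.218 = 24.078 t.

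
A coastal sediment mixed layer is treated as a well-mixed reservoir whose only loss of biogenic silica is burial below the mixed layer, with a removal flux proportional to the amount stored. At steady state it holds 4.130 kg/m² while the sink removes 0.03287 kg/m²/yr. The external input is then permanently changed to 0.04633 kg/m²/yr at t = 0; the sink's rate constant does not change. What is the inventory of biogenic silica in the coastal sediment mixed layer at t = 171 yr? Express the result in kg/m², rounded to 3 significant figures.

5.39 kg/m²

The sink rate constant is k = F₀/M₀ = 0.03287/4.130 = 0.007959 yr⁻¹.
Solving dM/dt = F₁ − kM with M(0) = M₀ gives M(t) = F₁/k + (M₀ − F₁/k)·e^(−kt).
F₁/k = 0.04633/0.007959 = 5.8212 kg/m²; kt = 0.007959 × 171 = 1.361, e^(−kt) = 0.2564.
M(171) = 5.8212 + (4.130 − 5.8212) × 0.2564 = 5.8212 − 0.4336 = 5.3876 kg/m².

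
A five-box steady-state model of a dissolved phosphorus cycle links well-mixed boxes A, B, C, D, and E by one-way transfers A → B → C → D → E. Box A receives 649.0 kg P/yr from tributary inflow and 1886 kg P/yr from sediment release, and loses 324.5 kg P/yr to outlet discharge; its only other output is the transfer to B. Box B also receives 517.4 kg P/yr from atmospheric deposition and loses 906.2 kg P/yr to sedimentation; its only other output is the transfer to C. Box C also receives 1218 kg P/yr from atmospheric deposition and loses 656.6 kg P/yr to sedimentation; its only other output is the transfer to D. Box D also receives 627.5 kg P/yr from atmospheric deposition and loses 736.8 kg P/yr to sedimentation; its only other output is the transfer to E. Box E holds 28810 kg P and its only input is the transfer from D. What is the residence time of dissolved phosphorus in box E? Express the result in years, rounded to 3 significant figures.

Box A: F(A→B) = (649.0 + 1886) − 324.5 = 2210.5 kg P/yr.
Box B: F(B→C) = (2210.5 + 517.4) − 906.2 = 1821.7 kg P/yr.
Box C: F(C→D) = (1821.7 + 1218) − 656.6 = 2383.1 kg P/yr.
Box D: F(D→E) = (2383.1 + 627.5) − 736.8 = 2273.8 kg P/yr.
Box E throughput = its input = 2273.8 kg P/yr; τ = 28810 / 2273.8 = 12.67 yr.

12.7 yr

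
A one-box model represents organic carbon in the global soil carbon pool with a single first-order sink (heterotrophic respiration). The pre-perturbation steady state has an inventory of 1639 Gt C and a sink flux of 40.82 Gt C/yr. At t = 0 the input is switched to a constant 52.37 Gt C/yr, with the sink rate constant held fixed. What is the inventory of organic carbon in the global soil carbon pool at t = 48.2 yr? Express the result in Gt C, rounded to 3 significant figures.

τ = M₀/F₀ = 1639/40.82 = 40.15 yr; rate constant k = 1/τ.
New steady state M_∞ = F₁/k = F₁·τ = 52.37 × 40.15 = 2102.8 Gt C.
M(t) = M_∞ + (M₀ − M_∞)·e^(−t/τ); t/τ = 48.2/40.15 = 1.200, so e^(−t/τ) = 0.3011.
M(t) = 2102.8 − 463.8 × 0.3011 = 1963.1 Gt C.

1960 Gt C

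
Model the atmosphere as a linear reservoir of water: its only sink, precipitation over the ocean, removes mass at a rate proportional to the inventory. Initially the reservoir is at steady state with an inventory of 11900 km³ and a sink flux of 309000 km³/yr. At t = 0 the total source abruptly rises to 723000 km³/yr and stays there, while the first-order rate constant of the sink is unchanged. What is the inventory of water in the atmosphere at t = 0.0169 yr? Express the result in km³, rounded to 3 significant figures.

The sink rate constant is k = F₀/M₀ = 309000/11900 = 25.97 yr⁻¹.
Solving dM/dt = F₁ − kM with M(0) = M₀ gives M(t) = F₁/k + (M₀ − F₁/k)·e^(−kt).
F₁/k = 723000/25.97 = 27844 km³; kt = 25.97 × 0.0169 = 0.4388, e^(−kt) = 0.6448.
M(0.0169) = 27844 + (11900 − 27844) × 0.6448 = 27844 − 10280 = 17563 km³.

17600 km³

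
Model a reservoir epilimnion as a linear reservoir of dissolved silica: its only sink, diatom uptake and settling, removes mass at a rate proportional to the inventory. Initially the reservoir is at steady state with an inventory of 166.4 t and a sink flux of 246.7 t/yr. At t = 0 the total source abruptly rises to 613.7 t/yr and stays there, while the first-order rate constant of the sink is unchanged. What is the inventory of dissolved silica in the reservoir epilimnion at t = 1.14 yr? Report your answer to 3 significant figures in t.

Residence time τ = M₀/F₀ = 0.6745 yr. The eventual steady state is M_∞ = M₀·(F₁/F₀) = 166.4 × 613.7/246.7 = 413.94 t.
The anomaly ΔM(t) = M(t) − M_∞ decays as ΔM₀·e^(−t/τ) with ΔM₀ = 166.4 − 413.94 = −247.5 t.
At t = 1.14 yr, e^(−t/τ) = e^(−1.690) = 0.1845, so ΔM = −45.67 t and M = 413.94 − 45.67 = 368.27 t.

368 t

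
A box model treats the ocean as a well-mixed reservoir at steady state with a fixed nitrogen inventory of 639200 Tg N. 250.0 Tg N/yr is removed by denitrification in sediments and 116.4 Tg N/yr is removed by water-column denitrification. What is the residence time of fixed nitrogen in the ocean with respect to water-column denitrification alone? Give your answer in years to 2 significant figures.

Residence time with respect to a single sink: τ = M / F_sink.
τ = 639200 / 116.4 = 5491 yr.

5500 yr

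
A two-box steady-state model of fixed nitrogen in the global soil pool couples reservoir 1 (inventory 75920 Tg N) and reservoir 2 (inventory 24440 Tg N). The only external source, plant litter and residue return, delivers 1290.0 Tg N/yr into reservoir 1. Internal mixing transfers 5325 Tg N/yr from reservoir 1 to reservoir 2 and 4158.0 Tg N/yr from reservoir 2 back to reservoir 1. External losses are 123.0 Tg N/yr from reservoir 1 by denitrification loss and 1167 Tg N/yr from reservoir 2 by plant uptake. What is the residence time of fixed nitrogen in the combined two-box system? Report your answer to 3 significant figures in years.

77.8 yr

Treat the two boxes together as one reservoir: the mixing fluxes between them are internal recycling, so τ = ΣM / Σ(external losses).
M_total = 75920 + 24440 = 100360 Tg N.
ΣF_external_out = 123.0 + 1167 = 1290.0 Tg N/yr.
τ = M_total / ΣF_ext = 100360 / 1290.0 = 77.80 yr.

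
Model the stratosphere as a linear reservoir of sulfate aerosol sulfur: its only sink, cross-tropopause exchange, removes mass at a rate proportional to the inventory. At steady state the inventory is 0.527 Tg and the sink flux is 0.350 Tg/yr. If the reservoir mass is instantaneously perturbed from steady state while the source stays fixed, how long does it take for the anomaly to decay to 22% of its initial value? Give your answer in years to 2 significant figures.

2.3 yr

For a linear reservoir the anomaly decays as exp(−t/τ) with τ = M/F = 0.527/0.350 = 1.506 yr.
exp(−t/τ) = 0.22 ⇒ t = −τ ln(0.22) = 1.506 × 1.514 = 2.280 yr.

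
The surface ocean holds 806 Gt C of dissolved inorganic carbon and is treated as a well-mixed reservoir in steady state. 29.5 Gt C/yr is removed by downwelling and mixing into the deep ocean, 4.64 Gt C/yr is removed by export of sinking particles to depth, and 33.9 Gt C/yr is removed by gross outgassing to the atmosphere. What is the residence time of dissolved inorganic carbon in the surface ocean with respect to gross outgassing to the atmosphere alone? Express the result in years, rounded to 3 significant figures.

Residence time with respect to a single sink: τ = M / F_sink.
τ = 806 / 33.9 = 23.78 yr.

23.8 yr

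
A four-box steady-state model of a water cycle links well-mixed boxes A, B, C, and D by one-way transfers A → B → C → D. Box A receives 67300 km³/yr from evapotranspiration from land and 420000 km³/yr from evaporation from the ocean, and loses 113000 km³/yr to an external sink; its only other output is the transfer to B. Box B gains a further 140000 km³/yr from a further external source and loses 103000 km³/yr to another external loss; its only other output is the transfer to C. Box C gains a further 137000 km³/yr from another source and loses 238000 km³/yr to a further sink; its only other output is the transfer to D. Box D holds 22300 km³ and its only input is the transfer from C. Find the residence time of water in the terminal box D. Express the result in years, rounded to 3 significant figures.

0.0719 yr

Box A: F(A→B) = (67300 + 420000) − 113000 = 374300 km³/yr.
Box B: F(B→C) = (374300 + 140000) − 103000 = 411300 km³/yr.
Box C: F(C→D) = (411300 + 137000) − 238000 = 310300 km³/yr.
Box D throughput = its input = 310300 km³/yr; τ = 22300 / 310300 = 0.07187 yr.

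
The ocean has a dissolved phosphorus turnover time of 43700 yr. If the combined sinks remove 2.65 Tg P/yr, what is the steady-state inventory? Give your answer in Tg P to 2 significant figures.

τ = M/F ⇒ M = τ × F = 43700 × 2.65 = 115800 Tg P.

120000 Tg P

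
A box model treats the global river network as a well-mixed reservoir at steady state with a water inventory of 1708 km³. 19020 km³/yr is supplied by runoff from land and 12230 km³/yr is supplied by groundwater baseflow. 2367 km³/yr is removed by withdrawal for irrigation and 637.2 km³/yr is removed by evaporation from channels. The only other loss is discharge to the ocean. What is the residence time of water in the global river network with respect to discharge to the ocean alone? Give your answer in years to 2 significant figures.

0.060 yr

At steady state ΣF_in = ΣF_out.
ΣF_in = 19020 + 12230 = 31250 km³/yr.
Discharge to the ocean flux = ΣF_in − (2367 + 637.2) = 31250 − 3004 = 28250 km³/yr.
τ = M / F = 1708 / 28250 = 0.06047 yr.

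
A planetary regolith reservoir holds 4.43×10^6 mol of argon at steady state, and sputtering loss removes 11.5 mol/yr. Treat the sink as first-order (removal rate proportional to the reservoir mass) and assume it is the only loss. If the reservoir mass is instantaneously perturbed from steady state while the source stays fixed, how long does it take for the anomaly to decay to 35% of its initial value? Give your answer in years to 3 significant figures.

For a linear reservoir the anomaly decays as exp(−t/τ) with τ = M/F = 4.43×10^6/11.5 = 385200 yr.
exp(−t/τ) = 0.35 ⇒ t = −τ ln(0.35) = 385200 × 1.050 = 404400 yr.

404000 yr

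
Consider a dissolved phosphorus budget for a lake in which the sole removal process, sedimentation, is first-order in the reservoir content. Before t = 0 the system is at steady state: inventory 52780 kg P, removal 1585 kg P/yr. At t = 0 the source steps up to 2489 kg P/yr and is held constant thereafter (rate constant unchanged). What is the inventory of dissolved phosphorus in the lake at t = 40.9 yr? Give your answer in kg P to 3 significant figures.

Residence time τ = M₀/F₀ = 33.30 yr. The eventual steady state is M_∞ = M₀·(F₁/F₀) = 52780 × 2489/1585 = 82883 kg P.
The anomaly ΔM(t) = M(t) − M_∞ decays as ΔM₀·e^(−t/τ) with ΔM₀ = 52780 − 82883 = −30100 kg P.
At t = 40.9 yr, e^(−t/τ) = e^(−1.228) = 0.2928, so ΔM = −8814 kg P and M = 82883 − 8814 = 74069 kg P.

74100 kg P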